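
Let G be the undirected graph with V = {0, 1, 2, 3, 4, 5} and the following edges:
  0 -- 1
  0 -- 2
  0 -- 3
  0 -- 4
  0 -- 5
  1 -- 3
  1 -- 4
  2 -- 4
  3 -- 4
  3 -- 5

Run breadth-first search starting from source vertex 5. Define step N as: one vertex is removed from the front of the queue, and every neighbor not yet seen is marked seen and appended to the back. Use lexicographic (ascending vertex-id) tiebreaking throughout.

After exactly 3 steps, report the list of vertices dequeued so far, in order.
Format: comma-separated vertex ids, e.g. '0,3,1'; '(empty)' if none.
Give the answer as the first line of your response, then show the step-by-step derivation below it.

5,0,3

step 1: dequeue 5; queue=[0,3]; order=5
step 2: dequeue 0; queue=[3,1,2,4]; order=5,0
step 3: dequeue 3; queue=[1,2,4]; order=5,0,3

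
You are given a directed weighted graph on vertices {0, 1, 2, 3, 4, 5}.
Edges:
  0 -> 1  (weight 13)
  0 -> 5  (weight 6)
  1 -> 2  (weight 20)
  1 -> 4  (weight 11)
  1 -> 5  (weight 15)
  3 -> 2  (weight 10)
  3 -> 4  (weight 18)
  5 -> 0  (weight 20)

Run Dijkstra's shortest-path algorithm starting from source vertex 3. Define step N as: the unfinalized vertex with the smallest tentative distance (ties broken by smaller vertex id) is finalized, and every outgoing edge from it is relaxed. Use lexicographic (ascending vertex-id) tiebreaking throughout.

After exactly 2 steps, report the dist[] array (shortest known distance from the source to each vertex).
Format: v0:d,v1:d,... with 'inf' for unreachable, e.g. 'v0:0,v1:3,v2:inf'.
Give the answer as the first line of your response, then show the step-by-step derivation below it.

v0:inf,v1:inf,v2:10,v3:0,v4:18,v5:inf

step 1: dist = v0:inf,v1:inf,v2:10,v3:0,v4:18,v5:inf
step 2: dist = v0:inf,v1:inf,v2:10,v3:0,v4:18,v5:inf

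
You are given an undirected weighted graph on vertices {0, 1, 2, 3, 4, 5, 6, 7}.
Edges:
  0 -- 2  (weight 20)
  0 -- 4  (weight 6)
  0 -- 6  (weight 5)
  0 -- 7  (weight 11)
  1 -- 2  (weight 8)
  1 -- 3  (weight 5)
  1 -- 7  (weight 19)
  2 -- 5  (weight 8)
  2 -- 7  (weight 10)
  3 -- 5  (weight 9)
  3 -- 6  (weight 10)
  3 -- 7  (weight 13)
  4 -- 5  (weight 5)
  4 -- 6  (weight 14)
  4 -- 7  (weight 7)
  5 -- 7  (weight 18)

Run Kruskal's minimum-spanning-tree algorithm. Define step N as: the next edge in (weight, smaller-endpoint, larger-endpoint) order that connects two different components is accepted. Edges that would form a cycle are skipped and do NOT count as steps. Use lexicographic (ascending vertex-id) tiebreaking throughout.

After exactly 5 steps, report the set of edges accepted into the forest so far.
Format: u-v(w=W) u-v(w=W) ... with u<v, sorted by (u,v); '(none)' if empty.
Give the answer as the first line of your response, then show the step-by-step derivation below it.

0-4(w=6) 0-6(w=5) 1-3(w=5) 4-5(w=5) 4-7(w=7)

step 1: add edge 0-6 (w=5); MST = {0-6(w=5)}
step 2: add edge 1-3 (w=5); MST = {0-6(w=5) 1-3(w=5)}
step 3: add edge 4-5 (w=5); MST = {0-6(w=5) 1-3(w=5) 4-5(w=5)}
step 4: add edge 0-4 (w=6); MST = {0-4(w=6) 0-6(w=5) 1-3(w=5) 4-5(w=5)}
step 5: add edge 4-7 (w=7); MST = {0-4(w=6) 0-6(w=5) 1-3(w=5) 4-5(w=5) 4-7(w=7)}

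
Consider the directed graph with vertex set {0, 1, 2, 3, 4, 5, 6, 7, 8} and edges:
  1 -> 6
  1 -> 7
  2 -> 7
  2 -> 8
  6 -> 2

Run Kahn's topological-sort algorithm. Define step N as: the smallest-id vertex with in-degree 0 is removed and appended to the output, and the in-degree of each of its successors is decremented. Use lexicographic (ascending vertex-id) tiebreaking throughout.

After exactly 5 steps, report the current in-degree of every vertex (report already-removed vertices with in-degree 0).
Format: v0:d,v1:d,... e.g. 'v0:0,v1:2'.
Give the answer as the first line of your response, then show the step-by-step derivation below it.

v0:0,v1:0,v2:1,v3:0,v4:0,v5:0,v6:0,v7:1,v8:1

step 1: output 0; order=[0]; indeg=(0,0,1,0,0,0,1,2,1)
step 2: output 1; order=[0,1]; indeg=(0,0,1,0,0,0,0,1,1)
step 3: output 3; order=[0,1,3]; indeg=(0,0,1,0,0,0,0,1,1)
step 4: output 4; order=[0,1,3,4]; indeg=(0,0,1,0,0,0,0,1,1)
step 5: output 5; order=[0,1,3,4,5]; indeg=(0,0,1,0,0,0,0,1,1)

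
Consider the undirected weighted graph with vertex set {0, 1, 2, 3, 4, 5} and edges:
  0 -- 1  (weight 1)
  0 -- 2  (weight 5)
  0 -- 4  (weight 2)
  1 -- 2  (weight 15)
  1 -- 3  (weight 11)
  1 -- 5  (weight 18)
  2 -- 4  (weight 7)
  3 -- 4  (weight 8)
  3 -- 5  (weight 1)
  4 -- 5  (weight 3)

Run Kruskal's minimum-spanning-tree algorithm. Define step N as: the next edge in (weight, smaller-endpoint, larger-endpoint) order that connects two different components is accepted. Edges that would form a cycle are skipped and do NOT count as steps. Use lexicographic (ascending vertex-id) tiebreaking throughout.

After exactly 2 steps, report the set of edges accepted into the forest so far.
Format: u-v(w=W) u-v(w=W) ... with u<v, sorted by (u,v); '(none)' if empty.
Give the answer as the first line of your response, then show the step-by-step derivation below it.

0-1(w=1) 3-5(w=1)

step 1: add edge 0-1 (w=1); MST = {0-1(w=1)}
step 2: add edge 3-5 (w=1); MST = {0-1(w=1) 3-5(w=1)}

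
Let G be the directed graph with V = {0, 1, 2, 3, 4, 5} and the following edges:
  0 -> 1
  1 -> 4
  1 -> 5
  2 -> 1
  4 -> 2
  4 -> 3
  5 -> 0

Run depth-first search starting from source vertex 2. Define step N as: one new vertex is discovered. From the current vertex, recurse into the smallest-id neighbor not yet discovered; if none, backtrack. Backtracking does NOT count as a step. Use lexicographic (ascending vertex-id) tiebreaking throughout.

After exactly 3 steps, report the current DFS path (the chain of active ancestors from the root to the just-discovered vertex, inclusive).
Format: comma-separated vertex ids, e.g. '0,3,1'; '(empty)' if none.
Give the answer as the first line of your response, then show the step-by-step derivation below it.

2,1,4

step 1: discover 2; path=2; order=2
step 2: discover 1; path=2>1; order=2,1
step 3: discover 4; path=2>1>4; order=2,1,4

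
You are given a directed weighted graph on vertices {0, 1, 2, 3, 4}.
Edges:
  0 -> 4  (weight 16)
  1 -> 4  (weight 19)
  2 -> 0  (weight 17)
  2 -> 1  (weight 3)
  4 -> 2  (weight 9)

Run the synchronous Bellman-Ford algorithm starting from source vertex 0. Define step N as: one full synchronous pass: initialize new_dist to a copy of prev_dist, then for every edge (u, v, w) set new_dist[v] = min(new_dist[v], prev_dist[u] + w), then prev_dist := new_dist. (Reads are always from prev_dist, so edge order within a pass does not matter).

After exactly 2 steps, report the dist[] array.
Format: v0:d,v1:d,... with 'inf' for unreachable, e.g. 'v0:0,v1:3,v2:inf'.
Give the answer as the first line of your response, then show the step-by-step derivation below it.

v0:0,v1:inf,v2:25,v3:inf,v4:16

step 1: dist = v0:0,v1:inf,v2:inf,v3:inf,v4:16
step 2: dist = v0:0,v1:inf,v2:25,v3:inf,v4:16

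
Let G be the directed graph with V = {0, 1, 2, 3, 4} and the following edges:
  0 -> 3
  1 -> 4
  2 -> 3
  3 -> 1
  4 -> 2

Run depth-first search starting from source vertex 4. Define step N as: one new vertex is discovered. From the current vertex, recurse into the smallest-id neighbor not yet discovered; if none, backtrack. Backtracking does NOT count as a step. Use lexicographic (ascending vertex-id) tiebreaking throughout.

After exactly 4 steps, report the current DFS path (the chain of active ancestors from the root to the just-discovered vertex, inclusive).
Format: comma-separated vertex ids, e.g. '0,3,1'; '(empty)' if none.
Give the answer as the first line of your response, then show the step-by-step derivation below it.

4,2,3,1

step 1: discover 4; path=4; order=4
step 2: discover 2; path=4>2; order=4,2
step 3: discover 3; path=4>2>3; order=4,2,3
step 4: discover 1; path=4>2>3>1; order=4,2,3,1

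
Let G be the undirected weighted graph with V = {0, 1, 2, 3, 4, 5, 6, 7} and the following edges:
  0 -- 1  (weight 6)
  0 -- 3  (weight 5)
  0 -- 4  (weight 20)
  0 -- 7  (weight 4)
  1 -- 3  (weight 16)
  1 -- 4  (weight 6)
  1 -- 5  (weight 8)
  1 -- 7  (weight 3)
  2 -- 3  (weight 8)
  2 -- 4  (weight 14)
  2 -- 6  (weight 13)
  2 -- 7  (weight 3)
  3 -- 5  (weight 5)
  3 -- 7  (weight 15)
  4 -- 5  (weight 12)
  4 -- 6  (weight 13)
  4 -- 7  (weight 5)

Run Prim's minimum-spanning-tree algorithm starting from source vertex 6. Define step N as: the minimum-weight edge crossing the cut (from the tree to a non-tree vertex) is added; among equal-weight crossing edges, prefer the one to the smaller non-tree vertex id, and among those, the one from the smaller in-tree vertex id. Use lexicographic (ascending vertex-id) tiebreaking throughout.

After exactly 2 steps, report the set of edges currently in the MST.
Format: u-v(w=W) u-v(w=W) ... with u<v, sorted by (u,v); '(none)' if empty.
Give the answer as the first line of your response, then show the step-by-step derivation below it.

2-6(w=13) 2-7(w=3)

step 1: add edge 2-6 (w=13); MST = {2-6(w=13)}
step 2: add edge 2-7 (w=3); MST = {2-6(w=13) 2-7(w=3)}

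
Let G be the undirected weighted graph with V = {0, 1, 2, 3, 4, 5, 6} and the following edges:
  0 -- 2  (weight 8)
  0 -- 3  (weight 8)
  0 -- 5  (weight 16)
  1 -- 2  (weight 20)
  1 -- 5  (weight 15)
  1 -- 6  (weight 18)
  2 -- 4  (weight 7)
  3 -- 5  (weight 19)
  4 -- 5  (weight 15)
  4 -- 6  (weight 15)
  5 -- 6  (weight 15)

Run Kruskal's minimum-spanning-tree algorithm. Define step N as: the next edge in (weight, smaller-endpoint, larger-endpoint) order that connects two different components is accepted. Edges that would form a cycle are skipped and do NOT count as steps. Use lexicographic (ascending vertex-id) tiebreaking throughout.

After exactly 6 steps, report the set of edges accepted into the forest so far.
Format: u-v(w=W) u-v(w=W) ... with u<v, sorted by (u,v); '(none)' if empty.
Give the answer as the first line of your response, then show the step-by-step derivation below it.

0-2(w=8) 0-3(w=8) 1-5(w=15) 2-4(w=7) 4-5(w=15) 4-6(w=15)

step 1: add edge 2-4 (w=7); MST = {2-4(w=7)}
step 2: add edge 0-2 (w=8); MST = {0-2(w=8) 2-4(w=7)}
step 3: add edge 0-3 (w=8); MST = {0-2(w=8) 0-3(w=8) 2-4(w=7)}
step 4: add edge 1-5 (w=15); MST = {0-2(w=8) 0-3(w=8) 1-5(w=15) 2-4(w=7)}
step 5: add edge 4-5 (w=15); MST = {0-2(w=8) 0-3(w=8) 1-5(w=15) 2-4(w=7) 4-5(w=15)}
step 6: add edge 4-6 (w=15); MST = {0-2(w=8) 0-3(w=8) 1-5(w=15) 2-4(w=7) 4-5(w=15) 4-6(w=15)}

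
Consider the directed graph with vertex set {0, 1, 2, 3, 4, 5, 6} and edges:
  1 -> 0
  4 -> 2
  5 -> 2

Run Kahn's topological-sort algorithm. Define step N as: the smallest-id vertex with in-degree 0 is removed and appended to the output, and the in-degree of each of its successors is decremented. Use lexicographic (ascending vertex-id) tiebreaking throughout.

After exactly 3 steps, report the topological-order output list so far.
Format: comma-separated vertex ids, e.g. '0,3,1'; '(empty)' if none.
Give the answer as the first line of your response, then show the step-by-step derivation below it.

1,0,3

step 1: output 1; order=[1]; indeg=(0,0,2,0,0,0,0)
step 2: output 0; order=[1,0]; indeg=(0,0,2,0,0,0,0)
step 3: output 3; order=[1,0,3]; indeg=(0,0,2,0,0,0,0)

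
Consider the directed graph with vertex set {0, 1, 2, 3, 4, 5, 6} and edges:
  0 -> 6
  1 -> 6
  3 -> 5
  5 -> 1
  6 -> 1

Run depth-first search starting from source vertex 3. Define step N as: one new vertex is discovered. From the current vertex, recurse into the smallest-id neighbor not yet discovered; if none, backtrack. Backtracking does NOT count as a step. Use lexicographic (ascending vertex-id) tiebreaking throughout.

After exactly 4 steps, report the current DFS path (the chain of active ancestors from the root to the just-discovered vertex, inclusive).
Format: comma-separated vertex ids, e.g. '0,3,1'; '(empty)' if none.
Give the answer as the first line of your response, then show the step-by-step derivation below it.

3,5,1,6

step 1: discover 3; path=3; order=3
step 2: discover 5; path=3>5; order=3,5
step 3: discover 1; path=3>5>1; order=3,5,1
step 4: discover 6; path=3>5>1>6; order=3,5,1,6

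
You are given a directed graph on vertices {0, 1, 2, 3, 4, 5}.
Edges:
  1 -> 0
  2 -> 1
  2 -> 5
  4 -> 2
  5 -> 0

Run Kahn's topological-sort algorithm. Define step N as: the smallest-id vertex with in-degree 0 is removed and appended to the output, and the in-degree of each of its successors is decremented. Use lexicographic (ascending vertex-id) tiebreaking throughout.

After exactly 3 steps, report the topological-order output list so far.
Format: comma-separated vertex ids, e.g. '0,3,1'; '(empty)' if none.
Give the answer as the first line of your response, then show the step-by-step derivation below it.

3,4,2

step 1: output 3; order=[3]; indeg=(2,1,1,0,0,1)
step 2: output 4; order=[3,4]; indeg=(2,1,0,0,0,1)
step 3: output 2; order=[3,4,2]; indeg=(2,0,0,0,0,0)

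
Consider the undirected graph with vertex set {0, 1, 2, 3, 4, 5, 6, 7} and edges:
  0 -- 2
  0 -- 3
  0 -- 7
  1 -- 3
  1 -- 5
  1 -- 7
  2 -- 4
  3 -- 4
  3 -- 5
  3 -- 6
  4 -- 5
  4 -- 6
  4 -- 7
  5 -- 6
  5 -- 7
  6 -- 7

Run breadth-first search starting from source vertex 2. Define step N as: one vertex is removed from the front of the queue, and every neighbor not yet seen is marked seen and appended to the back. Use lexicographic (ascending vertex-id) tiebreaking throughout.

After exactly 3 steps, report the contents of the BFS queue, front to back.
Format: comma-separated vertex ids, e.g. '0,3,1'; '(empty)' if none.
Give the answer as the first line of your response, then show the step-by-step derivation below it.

3,7,5,6

step 1: dequeue 2; queue=[0,4]; order=2
step 2: dequeue 0; queue=[4,3,7]; order=2,0
step 3: dequeue 4; queue=[3,7,5,6]; order=2,0,4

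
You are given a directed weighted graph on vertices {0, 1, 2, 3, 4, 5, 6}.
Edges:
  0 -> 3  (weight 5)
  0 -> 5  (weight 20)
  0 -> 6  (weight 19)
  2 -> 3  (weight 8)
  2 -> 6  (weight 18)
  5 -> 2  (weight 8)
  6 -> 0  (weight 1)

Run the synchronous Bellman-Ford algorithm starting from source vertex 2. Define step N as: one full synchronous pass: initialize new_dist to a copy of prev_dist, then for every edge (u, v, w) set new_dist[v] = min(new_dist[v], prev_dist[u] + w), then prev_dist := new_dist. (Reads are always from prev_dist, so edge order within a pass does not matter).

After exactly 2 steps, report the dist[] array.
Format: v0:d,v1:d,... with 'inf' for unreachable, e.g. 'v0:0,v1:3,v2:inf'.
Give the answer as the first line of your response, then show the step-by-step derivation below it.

v0:19,v1:inf,v2:0,v3:8,v4:inf,v5:inf,v6:18

step 1: dist = v0:inf,v1:inf,v2:0,v3:8,v4:inf,v5:inf,v6:18
step 2: dist = v0:19,v1:inf,v2:0,v3:8,v4:inf,v5:inf,v6:18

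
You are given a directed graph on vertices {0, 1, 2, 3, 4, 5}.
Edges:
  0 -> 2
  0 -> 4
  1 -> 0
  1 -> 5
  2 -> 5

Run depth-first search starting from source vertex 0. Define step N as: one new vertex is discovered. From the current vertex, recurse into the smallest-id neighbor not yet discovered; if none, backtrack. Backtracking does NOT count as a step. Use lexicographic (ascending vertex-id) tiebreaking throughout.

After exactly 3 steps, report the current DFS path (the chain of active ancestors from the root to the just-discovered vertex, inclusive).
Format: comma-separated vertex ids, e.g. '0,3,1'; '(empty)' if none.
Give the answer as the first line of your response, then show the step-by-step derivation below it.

0,2,5

step 1: discover 0; path=0; order=0
step 2: discover 2; path=0>2; order=0,2
step 3: discover 5; path=0>2>5; order=0,2,5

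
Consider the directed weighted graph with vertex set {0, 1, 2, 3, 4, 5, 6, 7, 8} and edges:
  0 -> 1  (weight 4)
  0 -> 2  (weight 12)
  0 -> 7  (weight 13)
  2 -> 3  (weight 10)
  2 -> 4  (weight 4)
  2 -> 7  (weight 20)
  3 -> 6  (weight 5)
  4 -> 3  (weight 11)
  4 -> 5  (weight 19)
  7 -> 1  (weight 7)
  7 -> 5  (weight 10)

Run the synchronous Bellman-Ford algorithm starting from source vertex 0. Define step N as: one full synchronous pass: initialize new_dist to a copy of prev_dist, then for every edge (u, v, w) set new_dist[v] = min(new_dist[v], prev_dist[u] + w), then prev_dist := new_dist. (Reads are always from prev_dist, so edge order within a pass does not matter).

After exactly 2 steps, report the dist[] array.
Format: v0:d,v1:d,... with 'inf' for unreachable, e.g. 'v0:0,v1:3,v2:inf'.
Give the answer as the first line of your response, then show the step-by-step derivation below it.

v0:0,v1:4,v2:12,v3:22,v4:16,v5:23,v6:inf,v7:13,v8:inf

step 1: dist = v0:0,v1:4,v2:12,v3:inf,v4:inf,v5:inf,v6:inf,v7:13,v8:inf
step 2: dist = v0:0,v1:4,v2:12,v3:22,v4:16,v5:23,v6:inf,v7:13,v8:inf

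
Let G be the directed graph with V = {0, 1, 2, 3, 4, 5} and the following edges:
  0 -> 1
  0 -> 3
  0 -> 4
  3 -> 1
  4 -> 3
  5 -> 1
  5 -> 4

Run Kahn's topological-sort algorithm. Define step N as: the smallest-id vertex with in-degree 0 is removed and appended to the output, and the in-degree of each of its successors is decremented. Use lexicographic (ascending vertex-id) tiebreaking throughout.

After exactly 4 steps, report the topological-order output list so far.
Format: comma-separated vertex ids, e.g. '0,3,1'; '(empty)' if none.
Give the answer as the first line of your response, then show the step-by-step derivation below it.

0,2,5,4

step 1: output 0; order=[0]; indeg=(0,2,0,1,1,0)
step 2: output 2; order=[0,2]; indeg=(0,2,0,1,1,0)
step 3: output 5; order=[0,2,5]; indeg=(0,1,0,1,0,0)
step 4: output 4; order=[0,2,5,4]; indeg=(0,1,0,0,0,0)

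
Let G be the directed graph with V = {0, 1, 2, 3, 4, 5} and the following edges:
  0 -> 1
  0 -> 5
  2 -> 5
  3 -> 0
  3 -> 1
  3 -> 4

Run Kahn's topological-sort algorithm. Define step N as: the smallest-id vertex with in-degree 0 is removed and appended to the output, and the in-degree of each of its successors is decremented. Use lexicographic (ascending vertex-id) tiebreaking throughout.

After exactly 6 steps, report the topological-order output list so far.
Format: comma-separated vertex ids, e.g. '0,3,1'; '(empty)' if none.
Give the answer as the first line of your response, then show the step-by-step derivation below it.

2,3,0,1,4,5

step 1: output 2; order=[2]; indeg=(1,2,0,0,1,1)
step 2: output 3; order=[2,3]; indeg=(0,1,0,0,0,1)
step 3: output 0; order=[2,3,0]; indeg=(0,0,0,0,0,0)
step 4: output 1; order=[2,3,0,1]; indeg=(0,0,0,0,0,0)
step 5: output 4; order=[2,3,0,1,4]; indeg=(0,0,0,0,0,0)
step 6: output 5; order=[2,3,0,1,4,5]; indeg=(0,0,0,0,0,0)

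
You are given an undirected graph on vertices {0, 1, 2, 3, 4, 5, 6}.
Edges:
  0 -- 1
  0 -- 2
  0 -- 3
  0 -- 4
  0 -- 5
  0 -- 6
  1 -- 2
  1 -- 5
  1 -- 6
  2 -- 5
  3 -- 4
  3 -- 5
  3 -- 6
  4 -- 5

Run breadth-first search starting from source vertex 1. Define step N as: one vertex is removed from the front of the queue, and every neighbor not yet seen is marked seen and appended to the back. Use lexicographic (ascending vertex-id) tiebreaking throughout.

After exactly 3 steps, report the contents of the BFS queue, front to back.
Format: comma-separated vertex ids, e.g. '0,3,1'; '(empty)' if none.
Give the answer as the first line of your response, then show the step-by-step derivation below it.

5,6,3,4

step 1: dequeue 1; queue=[0,2,5,6]; order=1
step 2: dequeue 0; queue=[2,5,6,3,4]; order=1,0
step 3: dequeue 2; queue=[5,6,3,4]; order=1,0,2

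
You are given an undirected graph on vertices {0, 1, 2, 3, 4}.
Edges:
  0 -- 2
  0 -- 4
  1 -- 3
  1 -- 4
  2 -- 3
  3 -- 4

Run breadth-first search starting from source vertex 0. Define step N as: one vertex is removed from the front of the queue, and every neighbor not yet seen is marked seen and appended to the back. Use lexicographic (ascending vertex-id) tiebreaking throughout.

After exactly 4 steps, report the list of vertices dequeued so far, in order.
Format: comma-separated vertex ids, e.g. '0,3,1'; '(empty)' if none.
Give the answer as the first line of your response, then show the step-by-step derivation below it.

0,2,4,3

step 1: dequeue 0; queue=[2,4]; order=0
step 2: dequeue 2; queue=[4,3]; order=0,2
step 3: dequeue 4; queue=[3,1]; order=0,2,4
step 4: dequeue 3; queue=[1]; order=0,2,4,3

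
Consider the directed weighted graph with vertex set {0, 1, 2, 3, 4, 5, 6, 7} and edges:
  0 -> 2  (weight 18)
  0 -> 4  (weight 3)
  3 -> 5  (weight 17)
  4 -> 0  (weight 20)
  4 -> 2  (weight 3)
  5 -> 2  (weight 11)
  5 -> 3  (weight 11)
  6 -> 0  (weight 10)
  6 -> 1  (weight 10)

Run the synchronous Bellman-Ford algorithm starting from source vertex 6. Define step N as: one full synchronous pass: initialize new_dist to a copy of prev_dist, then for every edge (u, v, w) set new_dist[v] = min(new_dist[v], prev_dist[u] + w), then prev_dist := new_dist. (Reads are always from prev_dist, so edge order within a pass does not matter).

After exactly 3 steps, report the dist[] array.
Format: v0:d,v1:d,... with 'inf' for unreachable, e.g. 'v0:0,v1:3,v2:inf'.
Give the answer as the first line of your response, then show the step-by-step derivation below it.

v0:10,v1:10,v2:16,v3:inf,v4:13,v5:inf,v6:0,v7:inf

step 1: dist = v0:10,v1:10,v2:inf,v3:inf,v4:inf,v5:inf,v6:0,v7:inf
step 2: dist = v0:10,v1:10,v2:28,v3:inf,v4:13,v5:inf,v6:0,v7:inf
step 3: dist = v0:10,v1:10,v2:16,v3:inf,v4:13,v5:inf,v6:0,v7:inf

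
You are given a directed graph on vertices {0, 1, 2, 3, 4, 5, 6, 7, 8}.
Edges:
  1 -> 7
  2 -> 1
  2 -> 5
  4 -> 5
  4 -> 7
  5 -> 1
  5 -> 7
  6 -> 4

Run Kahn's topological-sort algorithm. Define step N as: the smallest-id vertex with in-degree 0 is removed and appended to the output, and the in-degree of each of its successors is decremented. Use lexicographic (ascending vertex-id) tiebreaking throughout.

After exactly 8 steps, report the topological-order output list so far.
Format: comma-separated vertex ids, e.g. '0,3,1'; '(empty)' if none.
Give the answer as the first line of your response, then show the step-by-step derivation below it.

0,2,3,6,4,5,1,7

step 1: output 0; order=[0]; indeg=(0,2,0,0,1,2,0,3,0)
step 2: output 2; order=[0,2]; indeg=(0,1,0,0,1,1,0,3,0)
step 3: output 3; order=[0,2,3]; indeg=(0,1,0,0,1,1,0,3,0)
step 4: output 6; order=[0,2,3,6]; indeg=(0,1,0,0,0,1,0,3,0)
step 5: output 4; order=[0,2,3,6,4]; indeg=(0,1,0,0,0,0,0,2,0)
step 6: output 5; order=[0,2,3,6,4,5]; indeg=(0,0,0,0,0,0,0,1,0)
step 7: output 1; order=[0,2,3,6,4,5,1]; indeg=(0,0,0,0,0,0,0,0,0)
step 8: output 7; order=[0,2,3,6,4,5,1,7]; indeg=(0,0,0,0,0,0,0,0,0)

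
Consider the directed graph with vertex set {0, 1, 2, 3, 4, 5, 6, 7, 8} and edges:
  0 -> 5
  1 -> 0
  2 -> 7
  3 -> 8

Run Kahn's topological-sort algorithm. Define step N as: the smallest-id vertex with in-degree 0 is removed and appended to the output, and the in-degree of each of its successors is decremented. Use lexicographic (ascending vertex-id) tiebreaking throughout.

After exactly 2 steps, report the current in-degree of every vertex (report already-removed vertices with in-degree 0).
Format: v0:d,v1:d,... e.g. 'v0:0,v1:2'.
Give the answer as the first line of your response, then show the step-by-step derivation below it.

v0:0,v1:0,v2:0,v3:0,v4:0,v5:0,v6:0,v7:1,v8:1

step 1: output 1; order=[1]; indeg=(0,0,0,0,0,1,0,1,1)
step 2: output 0; order=[1,0]; indeg=(0,0,0,0,0,0,0,1,1)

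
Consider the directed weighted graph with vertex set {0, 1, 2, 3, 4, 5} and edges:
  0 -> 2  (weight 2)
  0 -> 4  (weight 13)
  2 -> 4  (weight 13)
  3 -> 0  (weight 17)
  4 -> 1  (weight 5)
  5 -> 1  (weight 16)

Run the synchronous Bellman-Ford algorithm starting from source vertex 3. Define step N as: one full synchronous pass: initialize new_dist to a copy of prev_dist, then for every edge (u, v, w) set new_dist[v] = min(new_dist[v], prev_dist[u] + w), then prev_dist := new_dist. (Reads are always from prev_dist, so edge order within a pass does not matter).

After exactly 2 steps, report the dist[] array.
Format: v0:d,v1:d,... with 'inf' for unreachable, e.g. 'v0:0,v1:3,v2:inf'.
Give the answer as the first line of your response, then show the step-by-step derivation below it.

v0:17,v1:inf,v2:19,v3:0,v4:30,v5:inf

step 1: dist = v0:17,v1:inf,v2:inf,v3:0,v4:inf,v5:inf
step 2: dist = v0:17,v1:inf,v2:19,v3:0,v4:30,v5:inf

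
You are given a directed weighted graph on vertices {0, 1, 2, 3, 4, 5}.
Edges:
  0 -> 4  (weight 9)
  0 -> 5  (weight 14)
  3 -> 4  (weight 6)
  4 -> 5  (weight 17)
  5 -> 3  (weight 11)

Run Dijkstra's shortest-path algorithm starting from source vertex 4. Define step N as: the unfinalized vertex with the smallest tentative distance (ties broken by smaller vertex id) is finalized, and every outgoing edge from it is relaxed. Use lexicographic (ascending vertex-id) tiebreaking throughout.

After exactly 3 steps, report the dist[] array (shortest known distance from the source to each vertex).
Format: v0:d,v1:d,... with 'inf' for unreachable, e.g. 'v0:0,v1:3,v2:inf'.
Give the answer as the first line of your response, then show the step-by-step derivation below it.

v0:inf,v1:inf,v2:inf,v3:28,v4:0,v5:17

step 1: dist = v0:inf,v1:inf,v2:inf,v3:inf,v4:0,v5:17
step 2: dist = v0:inf,v1:inf,v2:inf,v3:28,v4:0,v5:17
step 3: dist = v0:inf,v1:inf,v2:inf,v3:28,v4:0,v5:17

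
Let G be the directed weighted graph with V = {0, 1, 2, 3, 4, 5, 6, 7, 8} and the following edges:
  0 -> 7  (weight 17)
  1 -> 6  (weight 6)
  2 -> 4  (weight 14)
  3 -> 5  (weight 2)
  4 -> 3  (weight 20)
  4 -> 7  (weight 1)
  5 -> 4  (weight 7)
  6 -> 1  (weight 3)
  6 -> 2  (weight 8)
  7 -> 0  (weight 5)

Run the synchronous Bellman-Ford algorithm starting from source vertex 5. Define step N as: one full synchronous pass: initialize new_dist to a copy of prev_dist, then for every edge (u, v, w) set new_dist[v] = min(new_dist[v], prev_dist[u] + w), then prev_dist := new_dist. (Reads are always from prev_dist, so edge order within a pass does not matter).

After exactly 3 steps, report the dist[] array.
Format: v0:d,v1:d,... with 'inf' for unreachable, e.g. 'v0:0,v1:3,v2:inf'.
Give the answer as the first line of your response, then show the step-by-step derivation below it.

v0:13,v1:inf,v2:inf,v3:27,v4:7,v5:0,v6:inf,v7:8,v8:inf

step 1: dist = v0:inf,v1:inf,v2:inf,v3:inf,v4:7,v5:0,v6:inf,v7:inf,v8:inf
step 2: dist = v0:inf,v1:inf,v2:inf,v3:27,v4:7,v5:0,v6:inf,v7:8,v8:inf
step 3: dist = v0:13,v1:inf,v2:inf,v3:27,v4:7,v5:0,v6:inf,v7:8,v8:inf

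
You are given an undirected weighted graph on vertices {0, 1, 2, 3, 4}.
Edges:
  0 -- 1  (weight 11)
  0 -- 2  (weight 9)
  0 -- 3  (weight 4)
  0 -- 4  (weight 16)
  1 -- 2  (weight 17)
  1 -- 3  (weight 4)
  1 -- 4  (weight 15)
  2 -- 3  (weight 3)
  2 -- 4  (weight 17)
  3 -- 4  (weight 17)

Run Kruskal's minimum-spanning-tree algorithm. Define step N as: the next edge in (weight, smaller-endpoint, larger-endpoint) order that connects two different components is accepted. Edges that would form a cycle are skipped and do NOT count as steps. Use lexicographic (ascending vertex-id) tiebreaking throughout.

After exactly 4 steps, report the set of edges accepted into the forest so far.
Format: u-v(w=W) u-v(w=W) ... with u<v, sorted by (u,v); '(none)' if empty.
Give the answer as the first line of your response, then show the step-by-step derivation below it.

0-3(w=4) 1-3(w=4) 1-4(w=15) 2-3(w=3)

step 1: add edge 2-3 (w=3); MST = {2-3(w=3)}
step 2: add edge 0-3 (w=4); MST = {0-3(w=4) 2-3(w=3)}
step 3: add edge 1-3 (w=4); MST = {0-3(w=4) 1-3(w=4) 2-3(w=3)}
step 4: add edge 1-4 (w=15); MST = {0-3(w=4) 1-3(w=4) 1-4(w=15) 2-3(w=3)}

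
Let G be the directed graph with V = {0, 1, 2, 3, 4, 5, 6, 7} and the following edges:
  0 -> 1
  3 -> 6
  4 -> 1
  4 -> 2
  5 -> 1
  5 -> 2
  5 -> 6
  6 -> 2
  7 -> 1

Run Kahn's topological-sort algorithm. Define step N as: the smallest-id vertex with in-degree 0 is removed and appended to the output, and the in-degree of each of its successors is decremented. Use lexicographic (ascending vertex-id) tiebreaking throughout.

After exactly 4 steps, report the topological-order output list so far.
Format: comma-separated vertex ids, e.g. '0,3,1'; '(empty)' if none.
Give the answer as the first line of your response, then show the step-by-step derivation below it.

0,3,4,5

step 1: output 0; order=[0]; indeg=(0,3,3,0,0,0,2,0)
step 2: output 3; order=[0,3]; indeg=(0,3,3,0,0,0,1,0)
step 3: output 4; order=[0,3,4]; indeg=(0,2,2,0,0,0,1,0)
step 4: output 5; order=[0,3,4,5]; indeg=(0,1,1,0,0,0,0,0)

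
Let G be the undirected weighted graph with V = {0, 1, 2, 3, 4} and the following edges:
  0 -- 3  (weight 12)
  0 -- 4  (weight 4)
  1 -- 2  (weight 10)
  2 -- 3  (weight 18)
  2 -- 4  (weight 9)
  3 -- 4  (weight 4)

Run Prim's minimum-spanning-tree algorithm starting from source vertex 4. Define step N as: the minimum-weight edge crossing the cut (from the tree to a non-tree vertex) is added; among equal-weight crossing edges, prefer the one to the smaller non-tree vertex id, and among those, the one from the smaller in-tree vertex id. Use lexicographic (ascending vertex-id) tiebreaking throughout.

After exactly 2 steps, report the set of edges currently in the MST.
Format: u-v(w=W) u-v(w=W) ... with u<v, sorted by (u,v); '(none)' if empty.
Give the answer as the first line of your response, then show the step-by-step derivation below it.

0-4(w=4) 3-4(w=4)

step 1: add edge 0-4 (w=4); MST = {0-4(w=4)}
step 2: add edge 3-4 (w=4); MST = {0-4(w=4) 3-4(w=4)}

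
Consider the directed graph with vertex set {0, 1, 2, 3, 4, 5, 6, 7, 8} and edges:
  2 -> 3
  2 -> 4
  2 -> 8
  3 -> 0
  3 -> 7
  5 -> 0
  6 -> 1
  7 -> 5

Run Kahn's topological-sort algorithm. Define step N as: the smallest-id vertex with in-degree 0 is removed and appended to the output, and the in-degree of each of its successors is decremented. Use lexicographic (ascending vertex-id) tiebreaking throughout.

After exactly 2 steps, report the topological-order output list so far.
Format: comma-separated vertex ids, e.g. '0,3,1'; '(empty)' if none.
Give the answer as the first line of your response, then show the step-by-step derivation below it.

2,3

step 1: output 2; order=[2]; indeg=(2,1,0,0,0,1,0,1,0)
step 2: output 3; order=[2,3]; indeg=(1,1,0,0,0,1,0,0,0)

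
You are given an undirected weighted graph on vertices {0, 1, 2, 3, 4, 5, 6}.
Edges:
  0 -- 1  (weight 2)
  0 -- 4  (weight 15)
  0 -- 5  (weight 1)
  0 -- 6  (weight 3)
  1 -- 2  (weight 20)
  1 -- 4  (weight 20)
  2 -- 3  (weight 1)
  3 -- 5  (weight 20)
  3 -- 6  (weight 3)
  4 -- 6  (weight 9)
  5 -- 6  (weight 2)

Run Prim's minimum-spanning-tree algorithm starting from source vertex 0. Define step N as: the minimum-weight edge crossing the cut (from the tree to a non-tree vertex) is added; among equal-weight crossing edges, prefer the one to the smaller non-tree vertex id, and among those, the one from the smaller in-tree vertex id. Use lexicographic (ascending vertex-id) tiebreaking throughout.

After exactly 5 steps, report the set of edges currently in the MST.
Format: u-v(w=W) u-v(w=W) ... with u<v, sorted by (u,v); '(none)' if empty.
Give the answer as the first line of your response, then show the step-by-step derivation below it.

0-1(w=2) 0-5(w=1) 2-3(w=1) 3-6(w=3) 5-6(w=2)

step 1: add edge 0-5 (w=1); MST = {0-5(w=1)}
step 2: add edge 0-1 (w=2); MST = {0-1(w=2) 0-5(w=1)}
step 3: add edge 5-6 (w=2); MST = {0-1(w=2) 0-5(w=1) 5-6(w=2)}
step 4: add edge 3-6 (w=3); MST = {0-1(w=2) 0-5(w=1) 3-6(w=3) 5-6(w=2)}
step 5: add edge 2-3 (w=1); MST = {0-1(w=2) 0-5(w=1) 2-3(w=1) 3-6(w=3) 5-6(w=2)}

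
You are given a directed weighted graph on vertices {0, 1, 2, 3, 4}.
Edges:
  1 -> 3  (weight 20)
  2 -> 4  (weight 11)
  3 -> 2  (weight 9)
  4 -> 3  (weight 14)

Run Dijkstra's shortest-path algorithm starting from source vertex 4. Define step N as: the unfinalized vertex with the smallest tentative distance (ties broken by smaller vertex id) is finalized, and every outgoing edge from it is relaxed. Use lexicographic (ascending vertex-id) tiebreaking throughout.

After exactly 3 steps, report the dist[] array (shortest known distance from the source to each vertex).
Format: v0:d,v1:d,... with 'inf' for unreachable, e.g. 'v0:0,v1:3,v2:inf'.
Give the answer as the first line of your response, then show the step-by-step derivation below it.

v0:inf,v1:inf,v2:23,v3:14,v4:0

step 1: dist = v0:inf,v1:inf,v2:inf,v3:14,v4:0
step 2: dist = v0:inf,v1:inf,v2:23,v3:14,v4:0
step 3: dist = v0:inf,v1:inf,v2:23,v3:14,v4:0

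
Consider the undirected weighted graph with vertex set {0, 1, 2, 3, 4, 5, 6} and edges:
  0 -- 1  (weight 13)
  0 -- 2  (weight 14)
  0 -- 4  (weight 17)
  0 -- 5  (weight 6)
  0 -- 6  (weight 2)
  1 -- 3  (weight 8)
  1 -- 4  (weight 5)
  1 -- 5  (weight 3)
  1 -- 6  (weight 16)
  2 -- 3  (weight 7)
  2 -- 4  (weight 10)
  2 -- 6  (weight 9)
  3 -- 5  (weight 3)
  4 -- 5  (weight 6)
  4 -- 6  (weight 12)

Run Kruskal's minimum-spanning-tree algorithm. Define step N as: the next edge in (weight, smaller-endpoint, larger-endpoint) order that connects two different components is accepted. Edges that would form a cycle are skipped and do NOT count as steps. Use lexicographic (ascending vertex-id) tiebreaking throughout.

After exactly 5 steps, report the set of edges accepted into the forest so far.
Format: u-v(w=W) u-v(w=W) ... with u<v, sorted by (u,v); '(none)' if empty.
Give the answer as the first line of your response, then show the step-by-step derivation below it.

0-5(w=6) 0-6(w=2) 1-4(w=5) 1-5(w=3) 3-5(w=3)

step 1: add edge 0-6 (w=2); MST = {0-6(w=2)}
step 2: add edge 1-5 (w=3); MST = {0-6(w=2) 1-5(w=3)}
step 3: add edge 3-5 (w=3); MST = {0-6(w=2) 1-5(w=3) 3-5(w=3)}
step 4: add edge 1-4 (w=5); MST = {0-6(w=2) 1-4(w=5) 1-5(w=3) 3-5(w=3)}
step 5: add edge 0-5 (w=6); MST = {0-5(w=6) 0-6(w=2) 1-4(w=5) 1-5(w=3) 3-5(w=3)}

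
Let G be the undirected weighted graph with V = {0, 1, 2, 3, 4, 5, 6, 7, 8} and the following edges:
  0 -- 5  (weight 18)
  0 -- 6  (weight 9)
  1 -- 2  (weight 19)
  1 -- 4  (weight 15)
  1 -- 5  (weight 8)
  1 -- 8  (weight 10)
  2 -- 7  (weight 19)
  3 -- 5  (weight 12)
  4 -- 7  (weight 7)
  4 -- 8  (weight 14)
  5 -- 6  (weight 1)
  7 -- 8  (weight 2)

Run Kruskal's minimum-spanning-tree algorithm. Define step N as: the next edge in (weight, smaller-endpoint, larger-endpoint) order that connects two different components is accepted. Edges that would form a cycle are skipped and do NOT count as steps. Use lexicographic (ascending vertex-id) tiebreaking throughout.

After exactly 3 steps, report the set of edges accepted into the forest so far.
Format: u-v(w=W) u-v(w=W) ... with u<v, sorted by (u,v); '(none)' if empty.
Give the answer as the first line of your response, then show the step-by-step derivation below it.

4-7(w=7) 5-6(w=1) 7-8(w=2)

step 1: add edge 5-6 (w=1); MST = {5-6(w=1)}
step 2: add edge 7-8 (w=2); MST = {5-6(w=1) 7-8(w=2)}
step 3: add edge 4-7 (w=7); MST = {4-7(w=7) 5-6(w=1) 7-8(w=2)}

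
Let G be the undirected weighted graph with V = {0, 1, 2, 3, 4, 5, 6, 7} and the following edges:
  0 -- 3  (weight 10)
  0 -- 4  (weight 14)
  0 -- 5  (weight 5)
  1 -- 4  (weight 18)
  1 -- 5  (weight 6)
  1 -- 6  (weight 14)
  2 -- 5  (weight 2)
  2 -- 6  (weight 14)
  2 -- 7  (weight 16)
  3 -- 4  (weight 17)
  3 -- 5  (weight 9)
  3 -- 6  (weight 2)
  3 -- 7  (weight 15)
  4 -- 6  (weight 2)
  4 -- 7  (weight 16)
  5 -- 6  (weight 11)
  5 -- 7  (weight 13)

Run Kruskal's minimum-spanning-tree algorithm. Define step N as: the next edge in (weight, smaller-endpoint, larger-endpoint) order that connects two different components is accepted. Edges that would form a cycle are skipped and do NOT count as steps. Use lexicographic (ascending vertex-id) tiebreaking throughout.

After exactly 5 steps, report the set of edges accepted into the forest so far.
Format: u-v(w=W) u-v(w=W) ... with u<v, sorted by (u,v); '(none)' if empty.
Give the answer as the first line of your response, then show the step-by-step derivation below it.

0-5(w=5) 1-5(w=6) 2-5(w=2) 3-6(w=2) 4-6(w=2)

step 1: add edge 2-5 (w=2); MST = {2-5(w=2)}
step 2: add edge 3-6 (w=2); MST = {2-5(w=2) 3-6(w=2)}
step 3: add edge 4-6 (w=2); MST = {2-5(w=2) 3-6(w=2) 4-6(w=2)}
step 4: add edge 0-5 (w=5); MST = {0-5(w=5) 2-5(w=2) 3-6(w=2) 4-6(w=2)}
step 5: add edge 1-5 (w=6); MST = {0-5(w=5) 1-5(w=6) 2-5(w=2) 3-6(w=2) 4-6(w=2)}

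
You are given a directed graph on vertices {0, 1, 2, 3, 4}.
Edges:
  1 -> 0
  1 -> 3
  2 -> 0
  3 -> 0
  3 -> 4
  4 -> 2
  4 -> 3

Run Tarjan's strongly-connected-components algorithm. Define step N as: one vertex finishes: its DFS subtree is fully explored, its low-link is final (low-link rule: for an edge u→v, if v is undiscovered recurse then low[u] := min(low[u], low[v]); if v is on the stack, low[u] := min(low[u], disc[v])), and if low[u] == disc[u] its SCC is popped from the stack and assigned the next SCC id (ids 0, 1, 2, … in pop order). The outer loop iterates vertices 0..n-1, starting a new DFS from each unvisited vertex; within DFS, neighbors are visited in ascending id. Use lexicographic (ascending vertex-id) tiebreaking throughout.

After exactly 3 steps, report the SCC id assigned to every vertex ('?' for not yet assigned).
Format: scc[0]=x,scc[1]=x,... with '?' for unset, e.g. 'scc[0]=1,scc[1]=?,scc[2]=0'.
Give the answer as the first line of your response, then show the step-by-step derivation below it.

scc[0]=0,scc[1]=?,scc[2]=1,scc[3]=?,scc[4]=?

step 1: low=(low[0]=0,low[1]=?,low[2]=?,low[3]=?,low[4]=?); scc=(scc[0]=0,scc[1]=?,scc[2]=?,scc[3]=?,scc[4]=?)
step 2: low=(low[0]=0,low[1]=1,low[2]=4,low[3]=2,low[4]=3); scc=(scc[0]=0,scc[1]=?,scc[2]=1,scc[3]=?,scc[4]=?)
step 3: low=(low[0]=0,low[1]=1,low[2]=4,low[3]=2,low[4]=2); scc=(scc[0]=0,scc[1]=?,scc[2]=1,scc[3]=?,scc[4]=?)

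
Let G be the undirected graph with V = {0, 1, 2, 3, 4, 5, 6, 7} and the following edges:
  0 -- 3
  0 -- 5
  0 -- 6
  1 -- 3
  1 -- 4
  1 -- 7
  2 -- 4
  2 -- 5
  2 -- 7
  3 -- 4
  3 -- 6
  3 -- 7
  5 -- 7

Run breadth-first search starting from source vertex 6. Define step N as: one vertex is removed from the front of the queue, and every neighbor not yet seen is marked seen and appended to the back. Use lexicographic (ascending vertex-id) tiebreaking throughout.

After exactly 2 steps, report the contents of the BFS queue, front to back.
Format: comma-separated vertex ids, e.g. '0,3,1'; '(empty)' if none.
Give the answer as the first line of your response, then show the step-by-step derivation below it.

3,5

step 1: dequeue 6; queue=[0,3]; order=6
step 2: dequeue 0; queue=[3,5]; order=6,0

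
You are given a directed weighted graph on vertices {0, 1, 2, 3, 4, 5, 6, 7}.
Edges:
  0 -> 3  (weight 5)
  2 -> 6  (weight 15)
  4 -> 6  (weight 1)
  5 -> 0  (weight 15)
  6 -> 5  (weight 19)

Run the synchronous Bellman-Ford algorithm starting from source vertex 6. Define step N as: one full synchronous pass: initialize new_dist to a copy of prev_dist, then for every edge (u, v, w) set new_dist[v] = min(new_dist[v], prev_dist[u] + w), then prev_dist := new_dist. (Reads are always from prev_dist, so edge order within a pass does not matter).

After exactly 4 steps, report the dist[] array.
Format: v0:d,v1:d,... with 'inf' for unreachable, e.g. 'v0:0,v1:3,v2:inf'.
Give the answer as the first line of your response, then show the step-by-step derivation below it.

v0:34,v1:inf,v2:inf,v3:39,v4:inf,v5:19,v6:0,v7:inf

step 1: dist = v0:inf,v1:inf,v2:inf,v3:inf,v4:inf,v5:19,v6:0,v7:inf
step 2: dist = v0:34,v1:inf,v2:inf,v3:inf,v4:inf,v5:19,v6:0,v7:inf
step 3: dist = v0:34,v1:inf,v2:inf,v3:39,v4:inf,v5:19,v6:0,v7:inf
step 4: dist = v0:34,v1:inf,v2:inf,v3:39,v4:inf,v5:19,v6:0,v7:inf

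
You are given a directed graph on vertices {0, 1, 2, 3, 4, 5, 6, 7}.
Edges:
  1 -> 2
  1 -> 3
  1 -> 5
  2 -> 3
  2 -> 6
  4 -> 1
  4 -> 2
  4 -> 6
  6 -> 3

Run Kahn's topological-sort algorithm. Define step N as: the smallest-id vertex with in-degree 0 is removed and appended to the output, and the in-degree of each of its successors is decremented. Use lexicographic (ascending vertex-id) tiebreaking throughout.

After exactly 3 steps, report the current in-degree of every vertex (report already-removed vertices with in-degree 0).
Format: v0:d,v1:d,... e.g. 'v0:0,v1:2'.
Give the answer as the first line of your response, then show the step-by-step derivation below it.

v0:0,v1:0,v2:0,v3:2,v4:0,v5:0,v6:1,v7:0

step 1: output 0; order=[0]; indeg=(0,1,2,3,0,1,2,0)
step 2: output 4; order=[0,4]; indeg=(0,0,1,3,0,1,1,0)
step 3: output 1; order=[0,4,1]; indeg=(0,0,0,2,0,0,1,0)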